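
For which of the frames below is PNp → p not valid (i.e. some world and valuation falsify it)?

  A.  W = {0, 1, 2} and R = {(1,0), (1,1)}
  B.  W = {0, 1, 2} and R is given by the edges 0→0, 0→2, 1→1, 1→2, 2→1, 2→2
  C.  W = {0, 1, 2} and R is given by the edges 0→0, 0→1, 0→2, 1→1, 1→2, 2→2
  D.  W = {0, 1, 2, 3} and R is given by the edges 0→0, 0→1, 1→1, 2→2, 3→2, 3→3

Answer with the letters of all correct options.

A, B, C, D

The schema PNp → p is the dual of axiom B; it is valid on a frame iff R is symmetric.
(A) R is not symmetric (1 R 0 but not 0 R 1), so the schema fails here.
(B) R is not symmetric (0 R 2 but not 2 R 0), so the schema fails here.
(C) R is not symmetric (0 R 1 but not 1 R 0), so the schema fails here.
(D) R is not symmetric (0 R 1 but not 1 R 0), so the schema fails here.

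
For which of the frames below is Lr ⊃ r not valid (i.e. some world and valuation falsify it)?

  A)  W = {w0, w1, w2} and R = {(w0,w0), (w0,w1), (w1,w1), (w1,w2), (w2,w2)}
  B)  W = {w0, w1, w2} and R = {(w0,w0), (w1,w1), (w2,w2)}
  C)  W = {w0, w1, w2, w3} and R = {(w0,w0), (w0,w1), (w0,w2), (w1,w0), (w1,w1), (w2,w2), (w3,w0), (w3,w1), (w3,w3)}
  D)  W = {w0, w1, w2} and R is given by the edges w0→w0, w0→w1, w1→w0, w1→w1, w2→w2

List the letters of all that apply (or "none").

The schema Lr ⊃ r is axiom T; it is valid on a frame iff R is reflexive.
(A) R is reflexive (each world relates to itself), so the schema is valid here.
(B) R is reflexive (each world relates to itself), so the schema is valid here.
(C) R is reflexive (each world relates to itself), so the schema is valid here.
(D) R is reflexive (each world relates to itself), so the schema is valid here.

none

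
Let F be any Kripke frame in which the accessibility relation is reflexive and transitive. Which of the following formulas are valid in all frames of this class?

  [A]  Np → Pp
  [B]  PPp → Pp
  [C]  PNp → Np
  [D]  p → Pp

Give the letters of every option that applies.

Reflexive relations are serial.
(A) Np → Pp is axiom D, which corresponds to seriality. Every such R is serial — valid.
(B) PPp → Pp is the dual of axiom 4; it is valid on a frame exactly when R is transitive. Every such R is transitive, so valid.
(C) PNp → Np (the dual of axiom 5) characterises the euclidean frames. Such an R need not be euclidean — not valid.
(D) the dual of axiom T: valid iff R is reflexive. Every such R is reflexive — valid.

A, B, D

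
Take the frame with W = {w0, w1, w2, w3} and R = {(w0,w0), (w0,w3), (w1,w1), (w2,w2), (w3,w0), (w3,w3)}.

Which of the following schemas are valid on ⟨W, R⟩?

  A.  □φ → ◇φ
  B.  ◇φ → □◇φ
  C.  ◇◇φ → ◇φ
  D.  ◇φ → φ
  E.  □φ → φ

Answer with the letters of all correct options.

A, B, C, E

R is reflexive: each world relates to itself.
R is transitive: R is closed under composition.
R is euclidean: any two R-successors of the same world are R-related.
R is serial: every world has an R-successor.
R is not a subset of the identity: w0 R w3 with w0 ≠ w3.
(A) axiom D: valid iff R is serial. R is serial — valid.
(B) ◇φ → □◇φ (axiom 5) characterises the euclidean frames. R is euclidean — valid.
(C) the dual of axiom 4: valid iff R is transitive. R is transitive — valid.
(D) ◇φ → φ is valid only on frames where every R-edge is a self-loop. Here R ⊄ identity — not valid.
(E) axiom T: valid iff R is reflexive. R is reflexive — valid.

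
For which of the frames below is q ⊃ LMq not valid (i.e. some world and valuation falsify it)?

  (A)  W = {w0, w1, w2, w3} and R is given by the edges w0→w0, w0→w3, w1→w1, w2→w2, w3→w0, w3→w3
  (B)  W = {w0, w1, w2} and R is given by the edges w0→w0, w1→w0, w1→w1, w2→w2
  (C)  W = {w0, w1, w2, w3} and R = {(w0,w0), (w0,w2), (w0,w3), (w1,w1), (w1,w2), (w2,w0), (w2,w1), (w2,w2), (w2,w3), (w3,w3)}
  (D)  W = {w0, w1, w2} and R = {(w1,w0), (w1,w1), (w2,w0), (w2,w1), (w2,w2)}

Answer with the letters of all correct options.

B, C, D

The schema q ⊃ LMq is axiom B; it is valid on a frame iff R is symmetric.
(A) R is symmetric (every R-edge is matched by its reverse), so the schema is valid here.
(B) R is not symmetric (w1 R w0 but not w0 R w1), so the schema fails here.
(C) R is not symmetric (w0 R w3 but not w3 R w0), so the schema fails here.
(D) R is not symmetric (w1 R w0 but not w0 R w1), so the schema fails here.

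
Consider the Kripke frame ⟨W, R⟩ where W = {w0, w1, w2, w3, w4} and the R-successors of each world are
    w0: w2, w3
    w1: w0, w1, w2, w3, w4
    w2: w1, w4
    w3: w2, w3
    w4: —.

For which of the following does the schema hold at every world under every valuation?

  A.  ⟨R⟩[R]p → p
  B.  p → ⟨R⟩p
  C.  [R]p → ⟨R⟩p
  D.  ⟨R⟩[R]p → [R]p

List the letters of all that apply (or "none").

R is not reflexive: not w0 R w0.
R is not symmetric: w0 R w2 but not w2 R w0.
R is not euclidean: w0 R w2 and w0 R w3 but not w2 R w3.
R is not serial: w4 has no R-successor.
(A) ⟨R⟩[R]p → p is the dual of axiom B, which corresponds to symmetry. R is not symmetric — not valid.
(B) the dual of axiom T: valid iff R is reflexive. R is not reflexive — not valid.
(C) [R]p → ⟨R⟩p (axiom D) characterises the serial frames. R is not serial — not valid.
(D) ⟨R⟩[R]p → [R]p (the dual of axiom 5) characterises the euclidean frames. R is not euclidean — not valid.

none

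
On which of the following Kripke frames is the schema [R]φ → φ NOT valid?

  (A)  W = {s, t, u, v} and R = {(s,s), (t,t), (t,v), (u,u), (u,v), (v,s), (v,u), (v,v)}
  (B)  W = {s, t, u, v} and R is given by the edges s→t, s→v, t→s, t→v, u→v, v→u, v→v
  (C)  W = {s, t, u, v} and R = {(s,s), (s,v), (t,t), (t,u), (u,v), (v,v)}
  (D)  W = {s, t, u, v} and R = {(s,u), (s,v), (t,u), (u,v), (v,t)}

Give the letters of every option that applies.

The schema [R]φ → φ is axiom T; it is valid on a frame iff R is reflexive.
(A) R is reflexive (each world relates to itself), so the schema is valid here.
(B) R is not reflexive (not s R s), so the schema fails here.
(C) R is not reflexive (not u R u), so the schema fails here.
(D) R is not reflexive (not s R s), so the schema fails here.

B, C, D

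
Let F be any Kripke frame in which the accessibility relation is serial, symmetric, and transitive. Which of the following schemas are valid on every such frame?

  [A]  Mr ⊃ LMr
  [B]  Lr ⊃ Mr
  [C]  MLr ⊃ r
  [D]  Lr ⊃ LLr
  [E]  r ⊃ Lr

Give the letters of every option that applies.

A serial symmetric transitive relation is reflexive (take any v with uRv; symmetry gives vRu and transitivity gives uRu), hence an equivalence relation.
(A) Mr ⊃ LMr is axiom 5; it is valid on a frame exactly when R is euclidean. Every such R is euclidean, so valid.
(B) Lr ⊃ Mr is axiom D, which corresponds to seriality. Every such R is serial — valid.
(C) MLr ⊃ r (the dual of axiom B) characterises the symmetric frames. Every such R is symmetric — valid.
(D) Lr ⊃ LLr is axiom 4; it is valid on a frame exactly when R is transitive. Every such R is transitive, so valid.
(E) r ⊃ Lr (equivalent to ◇p→p) corresponds to R being a subset of the identity. Such an R need not be a subset of the identity, so not valid.

A, B, C, D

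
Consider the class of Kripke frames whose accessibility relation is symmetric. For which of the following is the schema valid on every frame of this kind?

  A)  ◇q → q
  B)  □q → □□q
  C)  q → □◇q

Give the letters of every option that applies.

(A) ◇q → q is the converse of T; it holds exactly when R ⊆ identity. Such an R need not be a subset of the identity — not valid.
(B) axiom 4: valid iff R is transitive. Such an R need not be transitive — not valid.
(C) q → □◇q (axiom B) characterises the symmetric frames. Every such R is symmetric — valid.

C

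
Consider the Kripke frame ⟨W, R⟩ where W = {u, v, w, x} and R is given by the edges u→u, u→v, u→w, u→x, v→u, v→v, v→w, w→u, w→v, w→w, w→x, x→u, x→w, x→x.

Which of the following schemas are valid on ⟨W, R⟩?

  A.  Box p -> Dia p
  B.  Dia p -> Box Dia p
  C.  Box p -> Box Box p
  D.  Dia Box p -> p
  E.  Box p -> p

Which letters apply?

A, D, E

R is reflexive: each world relates to itself.
R is symmetric: every R-edge is matched by its reverse.
R is not transitive: v R u and u R x but not v R x.
R is not euclidean: u R v and u R x but not v R x.
R is serial: every world has an R-successor.
(A) axiom D: valid iff R is serial. R is serial — valid.
(B) Dia p -> Box Dia p is axiom 5, which corresponds to the euclidean property. R is not euclidean — not valid.
(C) Box p -> Box Box p is axiom 4, which corresponds to transitivity. R is not transitive — not valid.
(D) Dia Box p -> p (the dual of axiom B) characterises the symmetric frames. R is symmetric — valid.
(E) Box p -> p (axiom T) characterises the reflexive frames. R is reflexive — valid.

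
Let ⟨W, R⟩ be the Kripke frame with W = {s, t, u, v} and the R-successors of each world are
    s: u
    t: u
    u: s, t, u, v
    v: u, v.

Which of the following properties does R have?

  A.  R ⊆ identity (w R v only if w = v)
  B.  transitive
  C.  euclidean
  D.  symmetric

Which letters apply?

D

(A) not ⊆ identity: s R u with s ≠ u.
(B) not transitive: s R u and u R s but not s R s.
(C) not euclidean: u R s and u R t but not s R t.
(D) symmetric: every R-edge is matched by its reverse.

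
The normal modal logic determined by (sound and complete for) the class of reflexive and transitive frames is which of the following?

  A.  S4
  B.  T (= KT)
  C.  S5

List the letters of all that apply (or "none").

(A) S4 is determined by exactly this class.
(B) T (= KT) is determined by the class of reflexive frames.
(C) S5 is determined by the class of reflexive, symmetric, and transitive frames.

A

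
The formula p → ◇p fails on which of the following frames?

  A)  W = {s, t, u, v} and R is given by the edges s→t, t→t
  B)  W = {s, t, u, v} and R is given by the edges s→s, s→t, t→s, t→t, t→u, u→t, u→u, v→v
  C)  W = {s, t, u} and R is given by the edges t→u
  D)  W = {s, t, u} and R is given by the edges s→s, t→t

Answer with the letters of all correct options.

A, C, D

The schema p → ◇p is the dual of axiom T; it is valid on a frame iff R is reflexive.
(A) R is not reflexive (not s R s), so the schema fails here.
(B) R is reflexive (each world relates to itself), so the schema is valid here.
(C) R is not reflexive (not s R s), so the schema fails here.
(D) R is not reflexive (not u R u), so the schema fails here.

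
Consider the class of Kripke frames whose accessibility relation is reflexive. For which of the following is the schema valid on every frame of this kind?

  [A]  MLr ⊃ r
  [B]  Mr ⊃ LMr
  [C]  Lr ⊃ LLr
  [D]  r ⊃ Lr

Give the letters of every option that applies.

none

A reflexive relation is serial.
(A) the dual of axiom B: valid iff R is symmetric. Such an R need not be symmetric — not valid.
(B) Mr ⊃ LMr is axiom 5; it is valid on a frame exactly when R is euclidean. Such an R need not be euclidean, so not valid.
(C) Lr ⊃ LLr is axiom 4, which corresponds to transitivity. Such an R need not be transitive — not valid.
(D) r ⊃ Lr is equivalent to ◇p→p; it holds exactly when R ⊆ identity. Such an R need not be a subset of the identity — not valid.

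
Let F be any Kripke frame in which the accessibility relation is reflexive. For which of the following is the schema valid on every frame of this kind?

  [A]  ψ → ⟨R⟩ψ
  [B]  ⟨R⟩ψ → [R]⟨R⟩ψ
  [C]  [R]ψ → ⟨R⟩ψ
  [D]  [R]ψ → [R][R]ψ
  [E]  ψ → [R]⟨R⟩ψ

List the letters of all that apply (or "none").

A reflexive relation is serial.
(A) ψ → ⟨R⟩ψ (the dual of axiom T) characterises the reflexive frames. Every such R is reflexive — valid.
(B) ⟨R⟩ψ → [R]⟨R⟩ψ is axiom 5; it is valid on a frame exactly when R is euclidean. Such an R need not be euclidean, so not valid.
(C) [R]ψ → ⟨R⟩ψ is axiom D, which corresponds to seriality. Every such R is serial — valid.
(D) [R]ψ → [R][R]ψ (axiom 4) characterises the transitive frames. Such an R need not be transitive — not valid.
(E) ψ → [R]⟨R⟩ψ is axiom B, which corresponds to symmetry. Such an R need not be symmetric — not valid.

A, C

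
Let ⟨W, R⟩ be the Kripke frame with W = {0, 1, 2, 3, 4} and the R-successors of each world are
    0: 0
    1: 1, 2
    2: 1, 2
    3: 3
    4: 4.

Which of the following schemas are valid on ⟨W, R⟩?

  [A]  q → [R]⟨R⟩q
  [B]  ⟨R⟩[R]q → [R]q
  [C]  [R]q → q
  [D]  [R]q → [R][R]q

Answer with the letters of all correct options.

R is reflexive: each world relates to itself.
R is symmetric: every R-edge is matched by its reverse.
R is transitive: R is closed under composition.
R is euclidean: any two R-successors of the same world are R-related.
(A) q → [R]⟨R⟩q is axiom B; it is valid on a frame exactly when R is symmetric. R is symmetric, so valid.
(B) ⟨R⟩[R]q → [R]q is the dual of axiom 5; it is valid on a frame exactly when R is euclidean. R is euclidean, so valid.
(C) [R]q → q is axiom T; it is valid on a frame exactly when R is reflexive. R is reflexive, so valid.
(D) [R]q → [R][R]q is axiom 4, which corresponds to transitivity. R is transitive — valid.

A, B, C, D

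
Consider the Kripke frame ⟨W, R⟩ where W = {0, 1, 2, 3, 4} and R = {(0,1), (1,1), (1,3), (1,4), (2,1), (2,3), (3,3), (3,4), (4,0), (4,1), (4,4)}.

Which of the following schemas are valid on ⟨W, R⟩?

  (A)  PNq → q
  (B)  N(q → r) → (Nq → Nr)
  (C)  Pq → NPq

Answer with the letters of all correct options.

B

R is not symmetric: 0 R 1 but not 1 R 0.
R is not euclidean: 1 R 3 and 1 R 1 but not 3 R 1.
(A) PNq → q is the dual of axiom B, which corresponds to symmetry. R is not symmetric — not valid.
(B) this is just K, valid on every normal frame.
(C) Pq → NPq is axiom 5, which corresponds to the euclidean property. R is not euclidean — not valid.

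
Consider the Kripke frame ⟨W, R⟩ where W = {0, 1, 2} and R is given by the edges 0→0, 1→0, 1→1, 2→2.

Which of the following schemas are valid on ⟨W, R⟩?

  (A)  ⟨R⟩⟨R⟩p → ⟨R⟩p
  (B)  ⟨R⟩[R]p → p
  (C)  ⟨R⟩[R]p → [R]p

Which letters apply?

A

R is not symmetric: 1 R 0 but not 0 R 1.
R is transitive: R is closed under composition.
R is not euclidean: 1 R 0 and 1 R 1 but not 0 R 1.
(A) the dual of axiom 4: valid iff R is transitive. R is transitive — valid.
(B) ⟨R⟩[R]p → p (the dual of axiom B) characterises the symmetric frames. R is not symmetric — not valid.
(C) ⟨R⟩[R]p → [R]p (the dual of axiom 5) characterises the euclidean frames. R is not euclidean — not valid.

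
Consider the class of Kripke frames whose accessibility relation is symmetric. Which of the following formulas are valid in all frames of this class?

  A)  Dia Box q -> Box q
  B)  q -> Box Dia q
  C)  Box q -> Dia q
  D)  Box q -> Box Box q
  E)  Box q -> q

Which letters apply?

(A) the dual of axiom 5: valid iff R is euclidean. Such an R need not be euclidean — not valid.
(B) q -> Box Dia q (axiom B) characterises the symmetric frames. Every such R is symmetric — valid.
(C) Box q -> Dia q is axiom D; it is valid on a frame exactly when R is serial. Such an R need not be serial, so not valid.
(D) Box q -> Box Box q is axiom 4, which corresponds to transitivity. Such an R need not be transitive — not valid.
(E) Box q -> q is axiom T, which corresponds to reflexivity. Such an R need not be reflexive — not valid.

B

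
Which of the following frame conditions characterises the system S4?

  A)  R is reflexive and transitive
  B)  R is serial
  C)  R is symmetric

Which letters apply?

A

(A) S4 is sound and complete for exactly this class.
(B) this class determines D, not S4.
(C) this class determines KB, not S4.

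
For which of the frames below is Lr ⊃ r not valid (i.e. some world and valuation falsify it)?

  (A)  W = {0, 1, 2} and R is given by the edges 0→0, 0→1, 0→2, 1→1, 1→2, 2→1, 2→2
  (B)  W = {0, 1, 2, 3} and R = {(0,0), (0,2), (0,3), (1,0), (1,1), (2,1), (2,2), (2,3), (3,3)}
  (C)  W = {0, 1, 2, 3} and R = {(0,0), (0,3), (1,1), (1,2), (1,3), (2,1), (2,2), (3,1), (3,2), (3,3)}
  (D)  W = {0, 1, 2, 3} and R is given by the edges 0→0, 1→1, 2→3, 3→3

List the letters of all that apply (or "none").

D

The schema Lr ⊃ r is axiom T; it is valid on a frame iff R is reflexive.
(A) R is reflexive (each world relates to itself), so the schema is valid here.
(B) R is reflexive (each world relates to itself), so the schema is valid here.
(C) R is reflexive (each world relates to itself), so the schema is valid here.
(D) R is not reflexive (not 2 R 2), so the schema fails here.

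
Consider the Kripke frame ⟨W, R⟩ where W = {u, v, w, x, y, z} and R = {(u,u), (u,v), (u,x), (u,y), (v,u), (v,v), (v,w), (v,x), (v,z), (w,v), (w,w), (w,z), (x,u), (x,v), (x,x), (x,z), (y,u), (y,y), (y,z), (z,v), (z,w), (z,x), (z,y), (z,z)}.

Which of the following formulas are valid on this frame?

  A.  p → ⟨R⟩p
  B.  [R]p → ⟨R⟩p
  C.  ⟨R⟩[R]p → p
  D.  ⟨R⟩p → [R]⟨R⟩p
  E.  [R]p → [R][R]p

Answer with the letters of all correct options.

R is reflexive: each world relates to itself.
R is symmetric: every R-edge is matched by its reverse.
R is not transitive: u R v and v R w but not u R w.
R is not euclidean: u R v and u R y but not v R y.
R is serial: every world has an R-successor.
(A) p → ⟨R⟩p is the dual of axiom T; it is valid on a frame exactly when R is reflexive. R is reflexive, so valid.
(B) axiom D: valid iff R is serial. R is serial — valid.
(C) the dual of axiom B: valid iff R is symmetric. R is symmetric — valid.
(D) ⟨R⟩p → [R]⟨R⟩p is axiom 5, which corresponds to the euclidean property. R is not euclidean — not valid.
(E) axiom 4: valid iff R is transitive. R is not transitive — not valid.

A, B, C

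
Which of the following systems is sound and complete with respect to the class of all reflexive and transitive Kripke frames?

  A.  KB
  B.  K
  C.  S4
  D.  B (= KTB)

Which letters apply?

C

(A) KB is determined by the class of symmetric frames.
(B) K is determined by the class of arbitrary frames.
(C) S4 is determined by exactly this class.
(D) B (= KTB) is determined by the class of reflexive and symmetric frames.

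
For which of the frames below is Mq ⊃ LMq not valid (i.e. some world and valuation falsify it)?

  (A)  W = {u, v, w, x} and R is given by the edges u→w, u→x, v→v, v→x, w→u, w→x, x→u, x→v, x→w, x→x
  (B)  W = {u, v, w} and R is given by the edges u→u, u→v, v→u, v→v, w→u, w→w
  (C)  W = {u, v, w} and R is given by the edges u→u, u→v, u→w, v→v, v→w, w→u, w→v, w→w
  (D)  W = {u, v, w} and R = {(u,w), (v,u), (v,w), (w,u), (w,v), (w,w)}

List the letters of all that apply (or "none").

The schema Mq ⊃ LMq is axiom 5; it is valid on a frame iff R is euclidean.
(A) R is not euclidean (x R u and x R v but not u R v), so the schema fails here.
(B) R is not euclidean (w R u and w R w but not u R w), so the schema fails here.
(C) R is not euclidean (u R v and u R u but not v R u), so the schema fails here.
(D) R is not euclidean (w R u and w R v but not u R v), so the schema fails here.

A, B, C, D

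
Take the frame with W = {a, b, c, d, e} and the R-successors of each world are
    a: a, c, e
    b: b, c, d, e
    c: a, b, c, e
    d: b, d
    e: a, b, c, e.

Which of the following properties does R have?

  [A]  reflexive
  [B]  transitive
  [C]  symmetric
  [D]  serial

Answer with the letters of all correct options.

A, C, D

(A) reflexive: each world relates to itself.
(B) not transitive: a R c and c R b but not a R b.
(C) symmetric: every R-edge is matched by its reverse.
(D) serial: every world has an R-successor.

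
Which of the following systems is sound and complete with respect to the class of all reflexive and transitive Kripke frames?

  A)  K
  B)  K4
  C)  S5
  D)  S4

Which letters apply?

(A) K is determined by the class of arbitrary frames.
(B) K4 is determined by the class of transitive frames.
(C) S5 is determined by the class of reflexive, symmetric, and transitive frames.
(D) S4 is determined by exactly this class.

D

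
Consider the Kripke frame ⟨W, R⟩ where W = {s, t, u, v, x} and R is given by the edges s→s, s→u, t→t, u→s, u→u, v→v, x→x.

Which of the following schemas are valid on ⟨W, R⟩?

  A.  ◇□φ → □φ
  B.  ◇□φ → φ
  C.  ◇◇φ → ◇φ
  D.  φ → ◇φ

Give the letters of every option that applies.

A, B, C, D

R is reflexive: each world relates to itself.
R is symmetric: every R-edge is matched by its reverse.
R is transitive: R is closed under composition.
R is euclidean: any two R-successors of the same world are R-related.
(A) the dual of axiom 5: valid iff R is euclidean. R is euclidean — valid.
(B) ◇□φ → φ is the dual of axiom B; it is valid on a frame exactly when R is symmetric. R is symmetric, so valid.
(C) the dual of axiom 4: valid iff R is transitive. R is transitive — valid.
(D) φ → ◇φ is the dual of axiom T; it is valid on a frame exactly when R is reflexive. R is reflexive, so valid.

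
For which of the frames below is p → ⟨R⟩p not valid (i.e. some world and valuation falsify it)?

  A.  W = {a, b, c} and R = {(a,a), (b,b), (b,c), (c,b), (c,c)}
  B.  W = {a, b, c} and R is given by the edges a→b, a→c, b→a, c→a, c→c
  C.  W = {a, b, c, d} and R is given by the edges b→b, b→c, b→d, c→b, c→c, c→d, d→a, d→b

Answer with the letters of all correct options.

The schema p → ⟨R⟩p is the dual of axiom T; it is valid on a frame iff R is reflexive.
(A) R is reflexive (each world relates to itself), so the schema is valid here.
(B) R is not reflexive (not a R a), so the schema fails here.
(C) R is not reflexive (not a R a), so the schema fails here.

B, C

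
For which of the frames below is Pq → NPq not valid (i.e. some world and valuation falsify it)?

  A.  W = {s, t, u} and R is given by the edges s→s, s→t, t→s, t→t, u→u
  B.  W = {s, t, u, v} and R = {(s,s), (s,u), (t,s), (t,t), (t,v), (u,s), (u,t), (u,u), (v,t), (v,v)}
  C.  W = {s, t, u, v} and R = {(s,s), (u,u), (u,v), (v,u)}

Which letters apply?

B, C

The schema Pq → NPq is axiom 5; it is valid on a frame iff R is euclidean.
(A) R is euclidean (any two R-successors of the same world are R-related), so the schema is valid here.
(B) R is not euclidean (t R s and t R t but not s R t), so the schema fails here.
(C) R is not euclidean (u R v and u R v but not v R v), so the schema fails here.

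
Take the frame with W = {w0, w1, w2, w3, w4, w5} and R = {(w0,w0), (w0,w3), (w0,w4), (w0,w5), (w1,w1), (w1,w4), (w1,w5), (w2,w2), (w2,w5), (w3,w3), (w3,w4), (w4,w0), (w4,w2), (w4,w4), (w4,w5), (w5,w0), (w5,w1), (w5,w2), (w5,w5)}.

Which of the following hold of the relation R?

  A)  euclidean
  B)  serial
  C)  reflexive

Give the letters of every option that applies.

(A) not euclidean: w0 R w3 and w0 R w0 but not w3 R w0.
(B) serial: every world has an R-successor.
(C) reflexive: each world relates to itself.

B, C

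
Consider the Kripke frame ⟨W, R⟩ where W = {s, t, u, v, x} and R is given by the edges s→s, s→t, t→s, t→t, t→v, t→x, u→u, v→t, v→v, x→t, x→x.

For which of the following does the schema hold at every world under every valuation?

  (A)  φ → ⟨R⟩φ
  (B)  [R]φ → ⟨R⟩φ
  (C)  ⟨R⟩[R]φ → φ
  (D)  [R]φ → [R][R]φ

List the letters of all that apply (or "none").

A, B, C

R is reflexive: each world relates to itself.
R is symmetric: every R-edge is matched by its reverse.
R is not transitive: s R t and t R v but not s R v.
R is serial: every world has an R-successor.
(A) φ → ⟨R⟩φ is the dual of axiom T; it is valid on a frame exactly when R is reflexive. R is reflexive, so valid.
(B) [R]φ → ⟨R⟩φ (axiom D) characterises the serial frames. R is serial — valid.
(C) ⟨R⟩[R]φ → φ is the dual of axiom B, which corresponds to symmetry. R is symmetric — valid.
(D) [R]φ → [R][R]φ (axiom 4) characterises the transitive frames. R is not transitive — not valid.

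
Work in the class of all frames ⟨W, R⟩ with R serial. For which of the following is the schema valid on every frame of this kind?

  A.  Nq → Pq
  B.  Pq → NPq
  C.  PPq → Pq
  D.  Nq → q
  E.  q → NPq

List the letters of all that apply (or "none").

(A) Nq → Pq (axiom D) characterises the serial frames. Every such R is serial — valid.
(B) Pq → NPq is axiom 5, which corresponds to the euclidean property. Such an R need not be euclidean — not valid.
(C) PPq → Pq is the dual of axiom 4; it is valid on a frame exactly when R is transitive. Such an R need not be transitive, so not valid.
(D) Nq → q (axiom T) characterises the reflexive frames. Such an R need not be reflexive — not valid.
(E) q → NPq is axiom B, which corresponds to symmetry. Such an R need not be symmetric — not valid.

A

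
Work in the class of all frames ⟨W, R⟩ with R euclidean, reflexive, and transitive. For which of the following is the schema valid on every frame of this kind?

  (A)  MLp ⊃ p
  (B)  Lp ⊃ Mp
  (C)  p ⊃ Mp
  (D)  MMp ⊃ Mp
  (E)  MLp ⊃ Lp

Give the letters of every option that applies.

A relation that is euclidean, reflexive, and transitive is also serial and symmetric.
(A) MLp ⊃ p is the dual of axiom B, which corresponds to symmetry. Every such R is symmetric — valid.
(B) Lp ⊃ Mp (axiom D) characterises the serial frames. Every such R is serial — valid.
(C) p ⊃ Mp (the dual of axiom T) characterises the reflexive frames. Every such R is reflexive — valid.
(D) MMp ⊃ Mp is the dual of axiom 4; it is valid on a frame exactly when R is transitive. Every such R is transitive, so valid.
(E) MLp ⊃ Lp (the dual of axiom 5) characterises the euclidean frames. Every such R is euclidean — valid.

A, B, C, D, E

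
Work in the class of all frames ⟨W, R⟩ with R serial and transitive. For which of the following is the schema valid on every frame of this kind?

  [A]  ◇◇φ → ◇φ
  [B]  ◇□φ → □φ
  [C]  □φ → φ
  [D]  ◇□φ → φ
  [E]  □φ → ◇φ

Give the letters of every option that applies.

(A) ◇◇φ → ◇φ (the dual of axiom 4) characterises the transitive frames. Every such R is transitive — valid.
(B) ◇□φ → □φ is the dual of axiom 5, which corresponds to the euclidean property. Such an R need not be euclidean — not valid.
(C) □φ → φ is axiom T; it is valid on a frame exactly when R is reflexive. Such an R need not be reflexive, so not valid.
(D) the dual of axiom B: valid iff R is symmetric. Such an R need not be symmetric — not valid.
(E) axiom D: valid iff R is serial. Every such R is serial — valid.

A, E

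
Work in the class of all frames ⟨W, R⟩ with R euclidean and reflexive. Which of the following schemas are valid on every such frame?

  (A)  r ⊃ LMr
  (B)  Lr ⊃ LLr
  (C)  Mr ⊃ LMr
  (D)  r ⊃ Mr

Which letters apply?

A, B, C, D

A reflexive euclidean relation is also symmetric (from wRw and wRv the euclidean condition gives vRw) and hence transitive; it is an equivalence relation.
(A) axiom B: valid iff R is symmetric. Every such R is symmetric — valid.
(B) Lr ⊃ LLr is axiom 4, which corresponds to transitivity. Every such R is transitive — valid.
(C) Mr ⊃ LMr is axiom 5; it is valid on a frame exactly when R is euclidean. Every such R is euclidean, so valid.
(D) r ⊃ Mr (the dual of axiom T) characterises the reflexive frames. Every such R is reflexive — valid.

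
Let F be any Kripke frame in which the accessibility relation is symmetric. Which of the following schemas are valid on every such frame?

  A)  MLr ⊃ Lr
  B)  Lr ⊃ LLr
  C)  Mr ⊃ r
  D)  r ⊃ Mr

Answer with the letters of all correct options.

none

(A) MLr ⊃ Lr is the dual of axiom 5, which corresponds to the euclidean property. Such an R need not be euclidean — not valid.
(B) Lr ⊃ LLr (axiom 4) characterises the transitive frames. Such an R need not be transitive — not valid.
(C) Mr ⊃ r is valid only on frames where every R-edge is a self-loop. Such an R need not be a subset of the identity — not valid.
(D) r ⊃ Mr (the dual of axiom T) characterises the reflexive frames. Such an R need not be reflexive — not valid.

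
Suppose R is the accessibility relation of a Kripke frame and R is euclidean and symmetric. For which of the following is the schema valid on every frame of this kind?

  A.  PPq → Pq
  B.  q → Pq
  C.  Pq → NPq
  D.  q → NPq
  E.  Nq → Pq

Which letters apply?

A, C, D

A symmetric euclidean relation is transitive (uRv and vRw give vRu by symmetry, then uRw by the euclidean condition, applied at v).
(A) PPq → Pq is the dual of axiom 4; it is valid on a frame exactly when R is transitive. Every such R is transitive, so valid.
(B) q → Pq is the dual of axiom T, which corresponds to reflexivity. Such an R need not be reflexive — not valid.
(C) Pq → NPq (axiom 5) characterises the euclidean frames. Every such R is euclidean — valid.
(D) axiom B: valid iff R is symmetric. Every such R is symmetric — valid.
(E) Nq → Pq (axiom D) characterises the serial frames. Such an R need not be serial — not valid.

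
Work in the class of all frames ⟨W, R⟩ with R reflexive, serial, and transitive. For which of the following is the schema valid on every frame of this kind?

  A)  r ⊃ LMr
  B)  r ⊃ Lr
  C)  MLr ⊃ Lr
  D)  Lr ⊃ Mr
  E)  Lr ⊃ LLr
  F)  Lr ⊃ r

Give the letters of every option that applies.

D, E, F

(A) r ⊃ LMr (axiom B) characterises the symmetric frames. Such an R need not be symmetric — not valid.
(B) r ⊃ Lr (equivalent to ◇p→p) corresponds to R being a subset of the identity. Such an R need not be a subset of the identity, so not valid.
(C) MLr ⊃ Lr is the dual of axiom 5, which corresponds to the euclidean property. Such an R need not be euclidean — not valid.
(D) Lr ⊃ Mr (axiom D) characterises the serial frames. Every such R is serial — valid.
(E) Lr ⊃ LLr is axiom 4; it is valid on a frame exactly when R is transitive. Every such R is transitive, so valid.
(F) Lr ⊃ r is axiom T, which corresponds to reflexivity. Every such R is reflexive — valid.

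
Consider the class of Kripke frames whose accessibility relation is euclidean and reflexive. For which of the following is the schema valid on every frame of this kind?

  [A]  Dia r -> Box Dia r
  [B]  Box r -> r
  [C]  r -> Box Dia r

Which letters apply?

A, B, C

A reflexive euclidean relation is also symmetric (from wRw and wRv the euclidean condition gives vRw) and hence transitive; it is an equivalence relation.
(A) axiom 5: valid iff R is euclidean. Every such R is euclidean — valid.
(B) Box r -> r is axiom T, which corresponds to reflexivity. Every such R is reflexive — valid.
(C) axiom B: valid iff R is symmetric. Every such R is symmetric — valid.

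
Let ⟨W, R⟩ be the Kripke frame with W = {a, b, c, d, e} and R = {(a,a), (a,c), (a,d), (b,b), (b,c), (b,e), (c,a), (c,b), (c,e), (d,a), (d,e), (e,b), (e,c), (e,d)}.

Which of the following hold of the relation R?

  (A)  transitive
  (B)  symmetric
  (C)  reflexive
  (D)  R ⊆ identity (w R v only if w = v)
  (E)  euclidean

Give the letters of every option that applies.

(A) not transitive: a R c and c R b but not a R b.
(B) symmetric: every R-edge is matched by its reverse.
(C) not reflexive: not c R c.
(D) not ⊆ identity: a R c with a ≠ c.
(E) not euclidean: a R c and a R d but not c R d.

B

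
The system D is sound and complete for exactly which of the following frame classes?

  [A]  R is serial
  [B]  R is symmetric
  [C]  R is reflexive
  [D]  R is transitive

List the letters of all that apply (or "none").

A

(A) D is sound and complete for exactly this class.
(B) this class determines KB, not D.
(C) this class determines T (= KT), not D.
(D) this class determines K4, not D.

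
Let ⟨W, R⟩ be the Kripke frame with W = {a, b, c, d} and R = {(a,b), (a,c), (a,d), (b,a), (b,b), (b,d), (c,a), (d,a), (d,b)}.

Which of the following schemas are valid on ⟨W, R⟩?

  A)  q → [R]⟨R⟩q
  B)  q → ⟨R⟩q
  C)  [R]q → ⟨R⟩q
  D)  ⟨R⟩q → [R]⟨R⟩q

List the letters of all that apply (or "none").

R is not reflexive: not a R a.
R is symmetric: every R-edge is matched by its reverse.
R is not euclidean: a R b and a R c but not b R c.
R is serial: every world has an R-successor.
(A) q → [R]⟨R⟩q (axiom B) characterises the symmetric frames. R is symmetric — valid.
(B) the dual of axiom T: valid iff R is reflexive. R is not reflexive — not valid.
(C) [R]q → ⟨R⟩q (axiom D) characterises the serial frames. R is serial — valid.
(D) ⟨R⟩q → [R]⟨R⟩q is axiom 5; it is valid on a frame exactly when R is euclidean. R is not euclidean, so not valid.

A, C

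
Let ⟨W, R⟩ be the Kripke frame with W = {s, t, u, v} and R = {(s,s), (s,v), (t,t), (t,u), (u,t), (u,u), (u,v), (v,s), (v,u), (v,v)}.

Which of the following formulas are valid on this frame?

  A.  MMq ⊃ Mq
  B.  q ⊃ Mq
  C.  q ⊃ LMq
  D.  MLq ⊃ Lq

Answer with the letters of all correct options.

R is reflexive: each world relates to itself.
R is symmetric: every R-edge is matched by its reverse.
R is not transitive: s R v and v R u but not s R u.
R is not euclidean: u R t and u R v but not t R v.
(A) MMq ⊃ Mq is the dual of axiom 4; it is valid on a frame exactly when R is transitive. R is not transitive, so not valid.
(B) the dual of axiom T: valid iff R is reflexive. R is reflexive — valid.
(C) axiom B: valid iff R is symmetric. R is symmetric — valid.
(D) MLq ⊃ Lq (the dual of axiom 5) characterises the euclidean frames. R is not euclidean — not valid.

B, C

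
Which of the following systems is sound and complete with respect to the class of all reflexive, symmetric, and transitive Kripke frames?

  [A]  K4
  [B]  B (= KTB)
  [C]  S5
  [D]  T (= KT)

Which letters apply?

(A) K4 is determined by the class of transitive frames.
(B) B (= KTB) is determined by the class of reflexive and symmetric frames.
(C) S5 is determined by exactly this class.
(D) T (= KT) is determined by the class of reflexive frames.

C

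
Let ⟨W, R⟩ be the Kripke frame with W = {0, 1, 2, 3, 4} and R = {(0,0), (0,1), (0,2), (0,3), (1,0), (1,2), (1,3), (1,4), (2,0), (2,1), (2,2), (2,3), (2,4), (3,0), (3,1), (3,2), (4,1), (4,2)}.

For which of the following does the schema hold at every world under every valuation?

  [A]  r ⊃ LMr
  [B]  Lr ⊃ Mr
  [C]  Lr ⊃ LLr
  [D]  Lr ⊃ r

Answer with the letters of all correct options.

A, B

R is not reflexive: not 1 R 1.
R is symmetric: every R-edge is matched by its reverse.
R is not transitive: 0 R 1 and 1 R 4 but not 0 R 4.
R is serial: every world has an R-successor.
(A) r ⊃ LMr is axiom B, which corresponds to symmetry. R is symmetric — valid.
(B) axiom D: valid iff R is serial. R is serial — valid.
(C) Lr ⊃ LLr is axiom 4, which corresponds to transitivity. R is not transitive — not valid.
(D) axiom T: valid iff R is reflexive. R is not reflexive — not valid.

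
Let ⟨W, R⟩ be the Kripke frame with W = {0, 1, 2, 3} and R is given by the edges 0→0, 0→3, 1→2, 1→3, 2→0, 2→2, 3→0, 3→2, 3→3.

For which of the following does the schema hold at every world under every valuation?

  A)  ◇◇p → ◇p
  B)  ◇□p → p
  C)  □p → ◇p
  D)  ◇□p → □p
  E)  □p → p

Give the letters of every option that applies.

C

R is not reflexive: not 1 R 1.
R is not symmetric: 1 R 2 but not 2 R 1.
R is not transitive: 0 R 3 and 3 R 2 but not 0 R 2.
R is not euclidean: 1 R 2 and 1 R 3 but not 2 R 3.
R is serial: every world has an R-successor.
(A) ◇◇p → ◇p (the dual of axiom 4) characterises the transitive frames. R is not transitive — not valid.
(B) ◇□p → p is the dual of axiom B, which corresponds to symmetry. R is not symmetric — not valid.
(C) □p → ◇p is axiom D, which corresponds to seriality. R is serial — valid.
(D) ◇□p → □p is the dual of axiom 5, which corresponds to the euclidean property. R is not euclidean — not valid.
(E) □p → p (axiom T) characterises the reflexive frames. R is not reflexive — not valid.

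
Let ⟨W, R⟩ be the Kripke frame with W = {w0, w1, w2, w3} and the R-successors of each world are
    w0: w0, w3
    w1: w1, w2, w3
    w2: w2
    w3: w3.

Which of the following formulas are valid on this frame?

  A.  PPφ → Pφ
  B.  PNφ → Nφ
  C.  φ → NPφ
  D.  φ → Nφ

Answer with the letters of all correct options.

R is not symmetric: w0 R w3 but not w3 R w0.
R is transitive: R is closed under composition.
R is not euclidean: w0 R w3 and w0 R w0 but not w3 R w0.
R is not a subset of the identity: w0 R w3 with w0 ≠ w3.
(A) the dual of axiom 4: valid iff R is transitive. R is transitive — valid.
(B) the dual of axiom 5: valid iff R is euclidean. R is not euclidean — not valid.
(C) φ → NPφ is axiom B; it is valid on a frame exactly when R is symmetric. R is not symmetric, so not valid.
(D) φ → Nφ (equivalent to ◇p→p) corresponds to R being a subset of the identity. Here R ⊄ identity, so not valid.

A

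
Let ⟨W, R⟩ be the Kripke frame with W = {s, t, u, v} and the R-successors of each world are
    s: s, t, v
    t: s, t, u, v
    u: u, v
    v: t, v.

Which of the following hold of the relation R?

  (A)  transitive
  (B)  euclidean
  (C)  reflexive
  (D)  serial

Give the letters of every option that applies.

(A) not transitive: s R t and t R u but not s R u.
(B) not euclidean: s R v and s R s but not v R s.
(C) reflexive: each world relates to itself.
(D) serial: every world has an R-successor.

C, D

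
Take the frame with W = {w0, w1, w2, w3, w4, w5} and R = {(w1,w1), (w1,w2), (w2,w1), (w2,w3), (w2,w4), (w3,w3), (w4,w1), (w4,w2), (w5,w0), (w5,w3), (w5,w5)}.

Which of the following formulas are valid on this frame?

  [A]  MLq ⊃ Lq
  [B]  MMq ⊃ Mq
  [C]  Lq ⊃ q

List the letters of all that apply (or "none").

none

R is not reflexive: not w0 R w0.
R is not transitive: w1 R w2 and w2 R w3 but not w1 R w3.
R is not euclidean: w2 R w1 and w2 R w3 but not w1 R w3.
(A) the dual of axiom 5: valid iff R is euclidean. R is not euclidean — not valid.
(B) MMq ⊃ Mq is the dual of axiom 4, which corresponds to transitivity. R is not transitive — not valid.
(C) Lq ⊃ q is axiom T; it is valid on a frame exactly when R is reflexive. R is not reflexive, so not valid.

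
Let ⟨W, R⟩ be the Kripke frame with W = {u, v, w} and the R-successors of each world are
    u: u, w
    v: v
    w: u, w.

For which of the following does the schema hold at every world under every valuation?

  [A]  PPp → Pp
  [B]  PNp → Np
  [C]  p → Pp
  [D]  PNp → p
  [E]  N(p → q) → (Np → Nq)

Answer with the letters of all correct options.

R is reflexive: each world relates to itself.
R is symmetric: every R-edge is matched by its reverse.
R is transitive: R is closed under composition.
R is euclidean: any two R-successors of the same world are R-related.
(A) PPp → Pp is the dual of axiom 4; it is valid on a frame exactly when R is transitive. R is transitive, so valid.
(B) PNp → Np (the dual of axiom 5) characterises the euclidean frames. R is euclidean — valid.
(C) p → Pp is the dual of axiom T, which corresponds to reflexivity. R is reflexive — valid.
(D) PNp → p (the dual of axiom B) characterises the symmetric frames. R is symmetric — valid.
(E) N(p → q) → (Np → Nq) is axiom K, valid on every Kripke frame — valid.

A, B, C, D, E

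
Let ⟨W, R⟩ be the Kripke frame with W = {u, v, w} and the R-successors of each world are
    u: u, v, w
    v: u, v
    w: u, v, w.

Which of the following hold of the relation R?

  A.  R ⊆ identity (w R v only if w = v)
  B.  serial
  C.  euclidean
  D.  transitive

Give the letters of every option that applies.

B

(A) not ⊆ identity: u R v with u ≠ v.
(B) serial: every world has an R-successor.
(C) not euclidean: u R v and u R w but not v R w.
(D) not transitive: v R u and u R w but not v R w.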